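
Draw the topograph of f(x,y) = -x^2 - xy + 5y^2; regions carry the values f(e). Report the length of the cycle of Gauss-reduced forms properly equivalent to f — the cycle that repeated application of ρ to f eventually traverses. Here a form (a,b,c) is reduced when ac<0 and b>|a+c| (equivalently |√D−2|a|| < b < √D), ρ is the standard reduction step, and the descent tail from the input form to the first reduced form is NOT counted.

D = 21, ⌊√D⌋ = 4
descent: ρ → (5,1,-1)
descent: ρ → (-1,3,3)  [lands on river]
river: ρ → (3,3,-1)
ρ-cycle length = 2 (tail of 2 descent steps not counted)

2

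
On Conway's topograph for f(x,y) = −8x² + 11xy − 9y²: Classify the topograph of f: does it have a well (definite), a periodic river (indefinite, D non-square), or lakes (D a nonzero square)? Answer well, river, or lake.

D = b²−4ac = 11² − 4·(-8)·(-9) = -167
D < 0 ⇒ definite ⇒ every region one sign ⇒ single well

well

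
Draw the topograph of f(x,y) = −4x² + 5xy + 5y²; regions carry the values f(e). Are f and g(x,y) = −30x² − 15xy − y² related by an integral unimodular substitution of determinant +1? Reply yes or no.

D₁ = 105, D₂ = 105
river cycle of f (length 6): (5, 5, -4), (-4, 3, 6), (6, 9, -1), (-1, 9, 6), (6, 3, -4), (-4, 5, 5)
river cycle of g (length 6): (-1, 9, 6), (6, 3, -4), (-4, 5, 5), (5, 5, -4), (-4, 3, 6), (6, 9, -1)
cycles coincide ⇒ equivalent

yes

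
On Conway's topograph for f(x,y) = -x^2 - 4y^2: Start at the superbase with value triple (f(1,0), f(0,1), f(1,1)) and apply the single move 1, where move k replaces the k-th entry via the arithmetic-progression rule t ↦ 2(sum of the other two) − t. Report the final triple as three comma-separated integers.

start (-1,-4,-5) = (f(1,0),f(0,1),f(1,1))
replace slot 1: 2·((-4)+(-5)) − (-1) = -17 → (-17,-4,-5)

-17,-4,-5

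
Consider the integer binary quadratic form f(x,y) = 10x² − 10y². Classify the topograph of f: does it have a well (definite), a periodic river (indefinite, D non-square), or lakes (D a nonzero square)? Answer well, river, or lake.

D = b²−4ac = 0² − 4·10·(-10) = 400
D = 20² is a perfect square ⇒ form factors over ℤ ⇒ lakes

lake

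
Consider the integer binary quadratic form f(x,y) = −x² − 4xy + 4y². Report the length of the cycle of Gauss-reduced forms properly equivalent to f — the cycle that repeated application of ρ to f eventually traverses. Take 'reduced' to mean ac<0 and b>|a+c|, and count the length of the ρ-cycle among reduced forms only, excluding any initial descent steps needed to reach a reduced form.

D = 32, ⌊√D⌋ = 5
descent: ρ → (4,4,-1)  [lands on river]
river: ρ → (-1,4,4)
ρ-cycle length = 2 (tail of 1 descent step not counted)

2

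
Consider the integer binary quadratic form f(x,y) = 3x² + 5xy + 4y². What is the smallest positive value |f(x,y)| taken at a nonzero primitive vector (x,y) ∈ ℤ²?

translate: b→-1 (≡5 mod 6), so (3,5,4)→(3,-1,2)
flip: (3,-1,2)→(2,1,3)
reduced (well bottom): (2,1,3) with a≤c, −a<b≤a
well minimum = a = 2

2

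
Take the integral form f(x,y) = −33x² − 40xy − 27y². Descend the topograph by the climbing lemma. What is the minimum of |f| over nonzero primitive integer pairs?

translate: b→-26 (≡40 mod 66), so (33,40,27)→(33,-26,20)
flip: (33,-26,20)→(20,26,33)
translate: b→-14 (≡26 mod 40), so (20,26,33)→(20,-14,27)
reduced (well bottom): (20,-14,27) with a≤c, −a<b≤a
well minimum |f| = |-20| = 20 (negative-definite)

20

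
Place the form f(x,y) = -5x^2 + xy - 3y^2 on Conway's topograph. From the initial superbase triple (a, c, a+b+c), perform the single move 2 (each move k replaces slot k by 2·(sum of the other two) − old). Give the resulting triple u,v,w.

start (-5,-3,-7) = (f(1,0),f(0,1),f(1,1))
replace slot 2: 2·((-5)+(-7)) − (-3) = -21 → (-5,-21,-7)

-5,-21,-7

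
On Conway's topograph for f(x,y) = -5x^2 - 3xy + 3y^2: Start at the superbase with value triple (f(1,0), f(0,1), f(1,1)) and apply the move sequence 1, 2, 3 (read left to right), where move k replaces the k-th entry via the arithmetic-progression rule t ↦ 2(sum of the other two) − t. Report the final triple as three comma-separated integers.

start (-5,3,-5) = (f(1,0),f(0,1),f(1,1))
replace slot 1: 2·(3+(-5)) − (-5) = 1 → (1,3,-5)
replace slot 2: 2·(1+(-5)) − 3 = -11 → (1,-11,-5)
replace slot 3: 2·(1+(-11)) − (-5) = -15 → (1,-11,-15)

1,-11,-15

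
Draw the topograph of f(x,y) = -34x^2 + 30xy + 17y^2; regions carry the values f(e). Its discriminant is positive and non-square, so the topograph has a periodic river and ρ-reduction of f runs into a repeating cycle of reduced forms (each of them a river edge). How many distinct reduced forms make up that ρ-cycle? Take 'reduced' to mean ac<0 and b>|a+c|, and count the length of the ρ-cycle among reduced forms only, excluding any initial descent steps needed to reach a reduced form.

D = 3212, ⌊√D⌋ = 56
river: ρ → (17,38,-26)
river: ρ → (-26,14,29)
river: ρ → (29,44,-11)
river: ρ → (-11,44,29)
river: ρ → (29,14,-26)
river: ρ → (-26,38,17)
river: ρ → (17,30,-34)
river: ρ → (-34,38,13)
river: ρ → (13,40,-31)
river: ρ → (-31,22,22)
river: ρ → (22,22,-31)
river: ρ → (-31,40,13)
river: ρ → (13,38,-34)
river: ρ → (-34,30,17)
ρ-cycle length = 14 (tail of 0 descent steps not counted)

14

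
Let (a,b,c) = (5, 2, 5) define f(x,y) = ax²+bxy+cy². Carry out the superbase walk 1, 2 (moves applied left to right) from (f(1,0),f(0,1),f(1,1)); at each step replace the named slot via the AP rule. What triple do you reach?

start (5,5,12) = (f(1,0),f(0,1),f(1,1))
replace slot 1: 2·(5+12) − 5 = 29 → (29,5,12)
replace slot 2: 2·(29+12) − 5 = 77 → (29,77,12)

29,77,12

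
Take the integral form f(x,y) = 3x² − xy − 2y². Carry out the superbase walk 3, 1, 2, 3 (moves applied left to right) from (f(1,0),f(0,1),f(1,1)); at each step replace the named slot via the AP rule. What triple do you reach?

start (3,-2,0) = (f(1,0),f(0,1),f(1,1))
replace slot 3: 2·(3+(-2)) − 0 = 2 → (3,-2,2)
replace slot 1: 2·((-2)+2) − 3 = -3 → (-3,-2,2)
replace slot 2: 2·((-3)+2) − (-2) = 0 → (-3,0,2)
replace slot 3: 2·((-3)+0) − 2 = -8 → (-3,0,-8)

-3,0,-8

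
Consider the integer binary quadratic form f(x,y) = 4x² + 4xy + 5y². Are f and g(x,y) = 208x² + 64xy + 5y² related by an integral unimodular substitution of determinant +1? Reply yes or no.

D₁ = -64, D₂ = -64
f: reduced (well bottom): (4,4,5) with a≤c, −a<b≤a
g: flip: (208,64,5)→(5,-64,208)
g: translate: b→-4 (≡-64 mod 10), so (5,-64,208)→(5,-4,4)
g: flip: (5,-4,4)→(4,4,5)
g: reduced (well bottom): (4,4,5) with a≤c, −a<b≤a
reduced forms (4, 4, 5) vs (4, 4, 5) ⇒ equivalent

yes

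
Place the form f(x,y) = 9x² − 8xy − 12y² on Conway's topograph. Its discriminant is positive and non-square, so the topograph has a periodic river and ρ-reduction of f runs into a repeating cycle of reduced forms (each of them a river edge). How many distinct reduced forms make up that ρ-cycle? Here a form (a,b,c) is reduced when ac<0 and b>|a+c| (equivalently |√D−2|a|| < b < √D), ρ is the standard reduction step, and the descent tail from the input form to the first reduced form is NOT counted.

D = 496, ⌊√D⌋ = 22
descent: ρ → (-12,8,9)  [lands on river]
river: ρ → (9,10,-11)
river: ρ → (-11,12,8)
river: ρ → (8,20,-3)
river: ρ → (-3,22,1)
river: ρ → (1,22,-3)
river: ρ → (-3,20,8)
river: ρ → (8,12,-11)
river: ρ → (-11,10,9)
river: ρ → (9,8,-12)
river: ρ → (-12,16,5)
river: ρ → (5,14,-15)
river: ρ → (-15,16,4)
river: ρ → (4,16,-15)
river: ρ → (-15,14,5)
river: ρ → (5,16,-12)
ρ-cycle length = 16 (tail of 1 descent step not counted)

16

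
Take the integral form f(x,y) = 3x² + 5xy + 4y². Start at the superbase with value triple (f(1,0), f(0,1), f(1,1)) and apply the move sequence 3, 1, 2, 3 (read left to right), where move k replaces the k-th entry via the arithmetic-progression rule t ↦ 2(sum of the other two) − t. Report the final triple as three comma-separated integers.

start (3,4,12) = (f(1,0),f(0,1),f(1,1))
replace slot 3: 2·(3+4) − 12 = 2 → (3,4,2)
replace slot 1: 2·(4+2) − 3 = 9 → (9,4,2)
replace slot 2: 2·(9+2) − 4 = 18 → (9,18,2)
replace slot 3: 2·(9+18) − 2 = 52 → (9,18,52)

9,18,52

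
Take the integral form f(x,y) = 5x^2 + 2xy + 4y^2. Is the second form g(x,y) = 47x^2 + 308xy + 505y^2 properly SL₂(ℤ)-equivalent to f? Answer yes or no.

D₁ = -76, D₂ = -76
f: flip: (5,2,4)→(4,-2,5)
f: reduced (well bottom): (4,-2,5) with a≤c, −a<b≤a
g: translate: b→26 (≡308 mod 94), so (47,308,505)→(47,26,4)
g: flip: (47,26,4)→(4,-26,47)
g: translate: b→-2 (≡-26 mod 8), so (4,-26,47)→(4,-2,5)
g: reduced (well bottom): (4,-2,5) with a≤c, −a<b≤a
reduced forms (4, -2, 5) vs (4, -2, 5) ⇒ equivalent

yes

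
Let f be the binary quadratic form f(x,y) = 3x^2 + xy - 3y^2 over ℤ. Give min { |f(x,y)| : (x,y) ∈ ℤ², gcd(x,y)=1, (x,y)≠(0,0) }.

river: ρ → (-3,5,1)
river: ρ → (1,5,-3)
river: ρ → (-3,1,3)
river: ρ → (3,5,-1)
river: ρ → (-1,5,3)
river: ρ → (3,1,-3)
closes: descent 0, river 6
min |a| on river = 1

1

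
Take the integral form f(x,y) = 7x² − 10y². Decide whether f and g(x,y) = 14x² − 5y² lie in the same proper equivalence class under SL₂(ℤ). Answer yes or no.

D₁ = 280, D₂ = 280
river cycle of f (length 4): (7, 14, -3), (-3, 16, 2), (2, 16, -3), (-3, 14, 7)
river cycle of g (length 6): (-5, 10, 9), (9, 8, -6), (-6, 16, 1), (1, 16, -6), (-6, 8, 9), (9, 10, -5)
cycles differ ⇒ inequivalent

no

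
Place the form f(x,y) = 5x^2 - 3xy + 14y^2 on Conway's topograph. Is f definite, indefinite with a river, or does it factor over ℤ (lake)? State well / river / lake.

D = b²−4ac = (-3)² − 4·5·14 = -271
D < 0 ⇒ definite ⇒ every region one sign ⇒ single well

well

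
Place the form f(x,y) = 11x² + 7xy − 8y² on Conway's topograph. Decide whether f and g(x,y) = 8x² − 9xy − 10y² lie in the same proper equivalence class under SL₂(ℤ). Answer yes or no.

D₁ = 401, D₂ = 401
river cycle of f (length 10): (-8, 9, 10), (10, 11, -7), (-7, 17, 4), (4, 15, -11), (-11, 7, 8), (8, 9, -10), (-10, 11, 7), (7, 17, -4), (-4, 15, 11), (11, 7, -8)
river cycle of g (length 10): (-10, 9, 8), (8, 7, -11), (-11, 15, 4), (4, 17, -7), (-7, 11, 10), (10, 9, -8), (-8, 7, 11), (11, 15, -4), (-4, 17, 7), (7, 11, -10)
cycles differ ⇒ inequivalent

no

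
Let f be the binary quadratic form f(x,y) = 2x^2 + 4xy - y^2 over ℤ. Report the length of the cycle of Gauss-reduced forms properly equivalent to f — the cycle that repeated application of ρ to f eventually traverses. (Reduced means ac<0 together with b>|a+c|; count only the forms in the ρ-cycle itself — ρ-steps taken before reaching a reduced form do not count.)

D = 24, ⌊√D⌋ = 4
river: ρ → (-1,4,2)
river: ρ → (2,4,-1)
ρ-cycle length = 2 (tail of 0 descent steps not counted)

2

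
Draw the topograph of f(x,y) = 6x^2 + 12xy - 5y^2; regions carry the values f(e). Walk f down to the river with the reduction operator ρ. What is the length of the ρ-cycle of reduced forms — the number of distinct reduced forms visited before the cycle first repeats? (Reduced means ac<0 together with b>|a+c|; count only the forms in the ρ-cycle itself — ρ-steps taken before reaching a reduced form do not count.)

D = 264, ⌊√D⌋ = 16
river: ρ → (-5,8,10)
river: ρ → (10,12,-3)
river: ρ → (-3,12,10)
river: ρ → (10,8,-5)
river: ρ → (-5,12,6)
river: ρ → (6,12,-5)
ρ-cycle length = 6 (tail of 0 descent steps not counted)

6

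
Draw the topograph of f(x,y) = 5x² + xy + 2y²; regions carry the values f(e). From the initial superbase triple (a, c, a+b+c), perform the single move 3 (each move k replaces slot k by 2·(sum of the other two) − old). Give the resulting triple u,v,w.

start (5,2,8) = (f(1,0),f(0,1),f(1,1))
replace slot 3: 2·(5+2) − 8 = 6 → (5,2,6)

5,2,6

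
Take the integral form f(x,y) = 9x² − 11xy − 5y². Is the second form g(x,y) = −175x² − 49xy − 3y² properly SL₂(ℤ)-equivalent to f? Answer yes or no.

D₁ = 301, D₂ = 301
river cycle of f (length 10): (-5, 11, 9), (9, 7, -7), (-7, 7, 9), (9, 11, -5), (-5, 9, 11), (11, 13, -3), (-3, 17, 1), (1, 17, -3), (-3, 13, 11), (11, 9, -5)
river cycle of g (length 10): (-3, 13, 11), (11, 9, -5), (-5, 11, 9), (9, 7, -7), (-7, 7, 9), (9, 11, -5), (-5, 9, 11), (11, 13, -3), (-3, 17, 1), (1, 17, -3)
cycles coincide ⇒ equivalent

yes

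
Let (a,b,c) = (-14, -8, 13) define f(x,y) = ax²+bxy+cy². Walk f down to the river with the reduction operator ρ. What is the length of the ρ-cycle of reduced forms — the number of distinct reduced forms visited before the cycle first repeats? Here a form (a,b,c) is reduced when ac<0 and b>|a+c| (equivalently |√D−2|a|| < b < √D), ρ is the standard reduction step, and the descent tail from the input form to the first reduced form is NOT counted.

D = 792, ⌊√D⌋ = 28
descent: ρ → (13,8,-14)  [lands on river]
river: ρ → (-14,20,7)
river: ρ → (7,22,-11)
river: ρ → (-11,22,7)
river: ρ → (7,20,-14)
river: ρ → (-14,8,13)
river: ρ → (13,18,-9)
river: ρ → (-9,18,13)
ρ-cycle length = 8 (tail of 1 descent step not counted)

8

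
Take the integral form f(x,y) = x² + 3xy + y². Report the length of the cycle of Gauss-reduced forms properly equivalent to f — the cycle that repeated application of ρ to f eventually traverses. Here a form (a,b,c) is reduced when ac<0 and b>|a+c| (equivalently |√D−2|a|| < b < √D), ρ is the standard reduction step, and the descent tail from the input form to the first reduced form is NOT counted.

D = 5, ⌊√D⌋ = 2
descent: ρ → (1,1,-1)  [lands on river]
river: ρ → (-1,1,1)
ρ-cycle length = 2 (tail of 1 descent step not counted)

2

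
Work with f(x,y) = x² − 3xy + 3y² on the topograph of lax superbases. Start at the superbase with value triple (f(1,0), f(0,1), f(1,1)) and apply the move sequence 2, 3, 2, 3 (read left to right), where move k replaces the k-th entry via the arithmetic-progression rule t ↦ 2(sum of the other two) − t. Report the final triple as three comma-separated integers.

start (1,3,1) = (f(1,0),f(0,1),f(1,1))
replace slot 2: 2·(1+1) − 3 = 1 → (1,1,1)
replace slot 3: 2·(1+1) − 1 = 3 → (1,1,3)
replace slot 2: 2·(1+3) − 1 = 7 → (1,7,3)
replace slot 3: 2·(1+7) − 3 = 13 → (1,7,13)

1,7,13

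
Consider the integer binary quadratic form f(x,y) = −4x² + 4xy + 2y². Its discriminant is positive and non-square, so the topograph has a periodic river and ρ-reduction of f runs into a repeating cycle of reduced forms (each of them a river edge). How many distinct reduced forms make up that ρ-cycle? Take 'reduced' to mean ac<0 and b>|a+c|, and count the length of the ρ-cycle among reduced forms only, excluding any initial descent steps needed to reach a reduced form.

D = 48, ⌊√D⌋ = 6
river: ρ → (2,4,-4)
river: ρ → (-4,4,2)
ρ-cycle length = 2 (tail of 0 descent steps not counted)

2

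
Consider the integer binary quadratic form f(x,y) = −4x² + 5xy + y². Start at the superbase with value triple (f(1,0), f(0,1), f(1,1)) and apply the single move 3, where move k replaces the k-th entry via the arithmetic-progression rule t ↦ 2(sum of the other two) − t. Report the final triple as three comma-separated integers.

start (-4,1,2) = (f(1,0),f(0,1),f(1,1))
replace slot 3: 2·((-4)+1) − 2 = -8 → (-4,1,-8)

-4,1,-8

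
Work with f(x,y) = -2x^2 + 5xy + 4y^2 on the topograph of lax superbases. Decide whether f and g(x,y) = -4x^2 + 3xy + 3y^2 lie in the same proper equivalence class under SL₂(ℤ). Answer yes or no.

D₁ = 57, D₂ = 57
river cycle of f (length 6): (4, 3, -3), (-3, 3, 4), (4, 5, -2), (-2, 7, 1), (1, 7, -2), (-2, 5, 4)
river cycle of g (length 6): (3, 3, -4), (-4, 5, 2), (2, 7, -1), (-1, 7, 2), (2, 5, -4), (-4, 3, 3)
cycles differ ⇒ inequivalent

no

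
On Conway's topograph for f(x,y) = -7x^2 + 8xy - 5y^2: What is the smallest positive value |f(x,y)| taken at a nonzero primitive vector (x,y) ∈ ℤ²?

translate: b→6 (≡-8 mod 14), so (7,-8,5)→(7,6,4)
flip: (7,6,4)→(4,-6,7)
translate: b→2 (≡-6 mod 8), so (4,-6,7)→(4,2,5)
reduced (well bottom): (4,2,5) with a≤c, −a<b≤a
well minimum |f| = |-4| = 4 (negative-definite)

4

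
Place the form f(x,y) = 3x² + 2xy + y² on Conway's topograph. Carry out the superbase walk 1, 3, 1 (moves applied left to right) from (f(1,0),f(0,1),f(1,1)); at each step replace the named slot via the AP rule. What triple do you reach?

start (3,1,6) = (f(1,0),f(0,1),f(1,1))
replace slot 1: 2·(1+6) − 3 = 11 → (11,1,6)
replace slot 3: 2·(11+1) − 6 = 18 → (11,1,18)
replace slot 1: 2·(1+18) − 11 = 27 → (27,1,18)

27,1,18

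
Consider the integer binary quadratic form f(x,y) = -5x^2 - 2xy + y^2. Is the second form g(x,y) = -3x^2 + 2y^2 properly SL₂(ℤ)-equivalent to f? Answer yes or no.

D₁ = 24, D₂ = 24
river cycle of f (length 2): (1, 4, -2), (-2, 4, 1)
river cycle of g (length 2): (2, 4, -1), (-1, 4, 2)
cycles differ ⇒ inequivalent

no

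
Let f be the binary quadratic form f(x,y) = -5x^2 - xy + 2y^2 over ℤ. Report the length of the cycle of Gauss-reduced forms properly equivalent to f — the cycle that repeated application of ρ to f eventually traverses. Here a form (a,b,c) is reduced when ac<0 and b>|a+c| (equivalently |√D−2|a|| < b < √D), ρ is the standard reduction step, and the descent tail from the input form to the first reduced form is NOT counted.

D = 41, ⌊√D⌋ = 6
descent: ρ → (2,5,-2)  [lands on river]
river: ρ → (-2,3,4)
river: ρ → (4,5,-1)
river: ρ → (-1,5,4)
river: ρ → (4,3,-2)
river: ρ → (-2,5,2)
river: ρ → (2,3,-4)
river: ρ → (-4,5,1)
river: ρ → (1,5,-4)
river: ρ → (-4,3,2)
ρ-cycle length = 10 (tail of 1 descent step not counted)

10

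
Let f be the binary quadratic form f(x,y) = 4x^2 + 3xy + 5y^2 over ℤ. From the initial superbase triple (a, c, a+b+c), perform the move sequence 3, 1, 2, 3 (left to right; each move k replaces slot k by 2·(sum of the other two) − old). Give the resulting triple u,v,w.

start (4,5,12) = (f(1,0),f(0,1),f(1,1))
replace slot 3: 2·(4+5) − 12 = 6 → (4,5,6)
replace slot 1: 2·(5+6) − 4 = 18 → (18,5,6)
replace slot 2: 2·(18+6) − 5 = 43 → (18,43,6)
replace slot 3: 2·(18+43) − 6 = 116 → (18,43,116)

18,43,116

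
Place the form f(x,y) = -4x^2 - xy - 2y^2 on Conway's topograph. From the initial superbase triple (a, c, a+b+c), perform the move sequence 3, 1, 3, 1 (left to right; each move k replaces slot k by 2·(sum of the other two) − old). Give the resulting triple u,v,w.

start (-4,-2,-7) = (f(1,0),f(0,1),f(1,1))
replace slot 3: 2·((-4)+(-2)) − (-7) = -5 → (-4,-2,-5)
replace slot 1: 2·((-2)+(-5)) − (-4) = -10 → (-10,-2,-5)
replace slot 3: 2·((-10)+(-2)) − (-5) = -19 → (-10,-2,-19)
replace slot 1: 2·((-2)+(-19)) − (-10) = -32 → (-32,-2,-19)

-32,-2,-19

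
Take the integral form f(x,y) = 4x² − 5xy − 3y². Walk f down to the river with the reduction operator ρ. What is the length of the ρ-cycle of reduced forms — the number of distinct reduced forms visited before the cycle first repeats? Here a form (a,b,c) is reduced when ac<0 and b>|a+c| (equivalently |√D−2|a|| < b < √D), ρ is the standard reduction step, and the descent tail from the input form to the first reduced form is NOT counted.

D = 73, ⌊√D⌋ = 8
descent: ρ → (-3,5,4)  [lands on river]
river: ρ → (4,3,-4)
river: ρ → (-4,5,3)
river: ρ → (3,7,-2)
river: ρ → (-2,5,6)
river: ρ → (6,7,-1)
river: ρ → (-1,7,6)
river: ρ → (6,5,-2)
river: ρ → (-2,7,3)
river: ρ → (3,5,-4)
river: ρ → (-4,3,4)
river: ρ → (4,5,-3)
river: ρ → (-3,7,2)
river: ρ → (2,5,-6)
river: ρ → (-6,7,1)
river: ρ → (1,7,-6)
river: ρ → (-6,5,2)
river: ρ → (2,7,-3)
ρ-cycle length = 18 (tail of 1 descent step not counted)

18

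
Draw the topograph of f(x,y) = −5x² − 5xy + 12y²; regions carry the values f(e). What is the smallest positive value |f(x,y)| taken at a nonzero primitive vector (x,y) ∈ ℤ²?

descent: ρ → (12,5,-5)
descent: ρ → (-5,15,2)  [lands on river]
river: ρ → (2,13,-12)
river: ρ → (-12,11,3)
river: ρ → (3,13,-8)
river: ρ → (-8,3,8)
river: ρ → (8,13,-3)
river: ρ → (-3,11,12)
river: ρ → (12,13,-2)
river: ρ → (-2,15,5)
river: ρ → (5,15,-2)
river: ρ → (-2,13,12)
river: ρ → (12,11,-3)
river: ρ → (-3,13,8)
river: ρ → (8,3,-8)
river: ρ → (-8,13,3)
river: ρ → (3,11,-12)
river: ρ → (-12,13,2)
river: ρ → (2,15,-5)
closes: descent 2, river 18
min |a| on river = 2

2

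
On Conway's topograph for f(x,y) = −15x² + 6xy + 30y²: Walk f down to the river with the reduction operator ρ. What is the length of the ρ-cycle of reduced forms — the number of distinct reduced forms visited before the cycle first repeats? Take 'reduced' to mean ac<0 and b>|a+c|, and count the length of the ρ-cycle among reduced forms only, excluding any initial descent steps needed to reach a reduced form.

D = 1836, ⌊√D⌋ = 42
descent: ρ → (30,-6,-15)
descent: ρ → (-15,36,9)  [lands on river]
river: ρ → (9,36,-15)
river: ρ → (-15,24,21)
river: ρ → (21,18,-18)
river: ρ → (-18,18,21)
river: ρ → (21,24,-15)
ρ-cycle length = 6 (tail of 2 descent steps not counted)

6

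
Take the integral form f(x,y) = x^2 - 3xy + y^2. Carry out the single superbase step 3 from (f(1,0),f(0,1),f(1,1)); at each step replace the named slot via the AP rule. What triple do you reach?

start (1,1,-1) = (f(1,0),f(0,1),f(1,1))
replace slot 3: 2·(1+1) − (-1) = 5 → (1,1,5)

1,1,5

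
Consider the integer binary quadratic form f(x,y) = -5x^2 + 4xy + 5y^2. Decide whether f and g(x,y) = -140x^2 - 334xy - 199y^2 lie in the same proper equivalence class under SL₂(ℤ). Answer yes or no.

D₁ = 116, D₂ = 116
river cycle of f (length 10): (5, 6, -4), (-4, 10, 1), (1, 10, -4), (-4, 6, 5), (5, 4, -5), (-5, 6, 4), (4, 10, -1), (-1, 10, 4), (4, 6, -5), (-5, 4, 5)
river cycle of g (length 10): (-5, 4, 5), (5, 6, -4), (-4, 10, 1), (1, 10, -4), (-4, 6, 5), (5, 4, -5), (-5, 6, 4), (4, 10, -1), (-1, 10, 4), (4, 6, -5)
cycles coincide ⇒ equivalent

yes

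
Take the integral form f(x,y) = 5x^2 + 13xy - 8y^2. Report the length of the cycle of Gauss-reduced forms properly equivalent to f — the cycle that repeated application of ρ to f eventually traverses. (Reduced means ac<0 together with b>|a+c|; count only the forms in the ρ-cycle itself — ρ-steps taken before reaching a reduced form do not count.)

D = 329, ⌊√D⌋ = 18
river: ρ → (-8,3,10)
river: ρ → (10,17,-1)
river: ρ → (-1,17,10)
river: ρ → (10,3,-8)
river: ρ → (-8,13,5)
river: ρ → (5,17,-2)
river: ρ → (-2,15,13)
river: ρ → (13,11,-4)
river: ρ → (-4,13,10)
river: ρ → (10,7,-7)
river: ρ → (-7,7,10)
river: ρ → (10,13,-4)
river: ρ → (-4,11,13)
river: ρ → (13,15,-2)
river: ρ → (-2,17,5)
river: ρ → (5,13,-8)
ρ-cycle length = 16 (tail of 0 descent steps not counted)

16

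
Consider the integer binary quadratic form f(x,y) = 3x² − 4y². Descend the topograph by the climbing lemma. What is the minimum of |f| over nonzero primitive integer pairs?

descent: ρ → (-4,0,3)
descent: ρ → (3,6,-1)  [lands on river]
river: ρ → (-1,6,3)
closes: descent 2, river 2
min |a| on river = 1

1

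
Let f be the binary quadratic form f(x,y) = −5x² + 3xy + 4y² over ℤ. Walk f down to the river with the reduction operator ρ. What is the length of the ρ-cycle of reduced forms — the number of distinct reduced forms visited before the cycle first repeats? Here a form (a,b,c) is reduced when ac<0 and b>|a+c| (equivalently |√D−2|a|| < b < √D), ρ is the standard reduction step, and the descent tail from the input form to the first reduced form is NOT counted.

D = 89, ⌊√D⌋ = 9
river: ρ → (4,5,-4)
river: ρ → (-4,3,5)
river: ρ → (5,7,-2)
river: ρ → (-2,9,1)
river: ρ → (1,9,-2)
river: ρ → (-2,7,5)
river: ρ → (5,3,-4)
river: ρ → (-4,5,4)
river: ρ → (4,3,-5)
river: ρ → (-5,7,2)
river: ρ → (2,9,-1)
river: ρ → (-1,9,2)
river: ρ → (2,7,-5)
river: ρ → (-5,3,4)
ρ-cycle length = 14 (tail of 0 descent steps not counted)

14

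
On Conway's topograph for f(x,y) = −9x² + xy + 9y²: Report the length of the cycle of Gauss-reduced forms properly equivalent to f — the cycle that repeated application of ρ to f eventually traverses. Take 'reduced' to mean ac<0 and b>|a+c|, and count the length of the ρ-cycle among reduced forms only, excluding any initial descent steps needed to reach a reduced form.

D = 325, ⌊√D⌋ = 18
river: ρ → (9,17,-1)
river: ρ → (-1,17,9)
river: ρ → (9,1,-9)
river: ρ → (-9,17,1)
river: ρ → (1,17,-9)
river: ρ → (-9,1,9)
ρ-cycle length = 6 (tail of 0 descent steps not counted)

6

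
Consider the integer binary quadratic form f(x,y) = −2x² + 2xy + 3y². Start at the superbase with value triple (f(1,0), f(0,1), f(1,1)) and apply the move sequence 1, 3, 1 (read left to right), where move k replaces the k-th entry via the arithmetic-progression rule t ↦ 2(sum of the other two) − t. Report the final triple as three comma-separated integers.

start (-2,3,3) = (f(1,0),f(0,1),f(1,1))
replace slot 1: 2·(3+3) − (-2) = 14 → (14,3,3)
replace slot 3: 2·(14+3) − 3 = 31 → (14,3,31)
replace slot 1: 2·(3+31) − 14 = 54 → (54,3,31)

54,3,31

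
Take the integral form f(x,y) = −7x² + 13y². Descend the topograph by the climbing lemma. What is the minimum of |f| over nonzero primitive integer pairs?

descent: ρ → (13,0,-7)
descent: ρ → (-7,14,6)  [lands on river]
river: ρ → (6,10,-11)
river: ρ → (-11,12,5)
river: ρ → (5,18,-2)
river: ρ → (-2,18,5)
river: ρ → (5,12,-11)
river: ρ → (-11,10,6)
river: ρ → (6,14,-7)
closes: descent 2, river 8
min |a| on river = 2

2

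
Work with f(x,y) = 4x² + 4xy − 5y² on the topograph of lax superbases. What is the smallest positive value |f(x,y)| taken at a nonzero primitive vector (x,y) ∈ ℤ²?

river: ρ → (-5,6,3)
river: ρ → (3,6,-5)
river: ρ → (-5,4,4)
river: ρ → (4,4,-5)
closes: descent 0, river 4
min |a| on river = 3

3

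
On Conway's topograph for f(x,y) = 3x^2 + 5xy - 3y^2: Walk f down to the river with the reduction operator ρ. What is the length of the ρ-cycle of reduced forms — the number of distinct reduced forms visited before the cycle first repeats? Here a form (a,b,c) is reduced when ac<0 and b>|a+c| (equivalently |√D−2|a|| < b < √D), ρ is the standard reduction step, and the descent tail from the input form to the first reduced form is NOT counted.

D = 61, ⌊√D⌋ = 7
river: ρ → (-3,7,1)
river: ρ → (1,7,-3)
river: ρ → (-3,5,3)
river: ρ → (3,7,-1)
river: ρ → (-1,7,3)
river: ρ → (3,5,-3)
ρ-cycle length = 6 (tail of 0 descent steps not counted)

6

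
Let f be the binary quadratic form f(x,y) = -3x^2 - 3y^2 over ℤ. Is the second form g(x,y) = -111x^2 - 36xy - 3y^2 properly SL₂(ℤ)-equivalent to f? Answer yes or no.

D₁ = -36, D₂ = -36
f is negative-definite; reduce −f:
−f: reduced (well bottom): (3,0,3) with a≤c, −a<b≤a
flip sign back: reduced form of f is (-3,0,-3)
g is negative-definite; reduce −g:
−g: flip: (111,36,3)→(3,-36,111)
−g: translate: b→0 (≡-36 mod 6), so (3,-36,111)→(3,0,3)
−g: reduced (well bottom): (3,0,3) with a≤c, −a<b≤a
flip sign back: reduced form of g is (-3,0,-3)
reduced forms (-3, 0, -3) vs (-3, 0, -3) ⇒ equivalent

yes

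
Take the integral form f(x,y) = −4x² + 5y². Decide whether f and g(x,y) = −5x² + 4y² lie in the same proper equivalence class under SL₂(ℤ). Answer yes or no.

D₁ = 80, D₂ = 80
river cycle of f (length 2): (-4, 8, 1), (1, 8, -4)
river cycle of g (length 2): (4, 8, -1), (-1, 8, 4)
cycles differ ⇒ inequivalent

no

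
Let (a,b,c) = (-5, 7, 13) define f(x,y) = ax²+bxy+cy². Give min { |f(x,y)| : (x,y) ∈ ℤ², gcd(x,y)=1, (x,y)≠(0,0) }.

descent: ρ → (13,-7,-5)
descent: ρ → (-5,17,1)  [lands on river]
river: ρ → (1,17,-5)
river: ρ → (-5,13,7)
river: ρ → (7,15,-3)
river: ρ → (-3,15,7)
river: ρ → (7,13,-5)
closes: descent 2, river 6
min |a| on river = 1

1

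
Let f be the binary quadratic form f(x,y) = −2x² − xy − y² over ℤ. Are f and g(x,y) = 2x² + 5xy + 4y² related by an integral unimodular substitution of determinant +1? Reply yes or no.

D₁ = -7, D₂ = -7
f is negative-definite; reduce −f:
−f: flip: (2,1,1)→(1,-1,2)
−f: translate: b→1 (≡-1 mod 2), so (1,-1,2)→(1,1,2)
−f: reduced (well bottom): (1,1,2) with a≤c, −a<b≤a
flip sign back: reduced form of f is (-1,-1,-2)
g: translate: b→1 (≡5 mod 4), so (2,5,4)→(2,1,1)
g: flip: (2,1,1)→(1,-1,2)
g: translate: b→1 (≡-1 mod 2), so (1,-1,2)→(1,1,2)
g: reduced (well bottom): (1,1,2) with a≤c, −a<b≤a
reduced forms (-1, -1, -2) vs (1, 1, 2) ⇒ inequivalent

no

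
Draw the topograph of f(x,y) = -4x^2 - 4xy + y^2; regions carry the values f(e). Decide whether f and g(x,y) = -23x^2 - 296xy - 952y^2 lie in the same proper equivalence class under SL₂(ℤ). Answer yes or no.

D₁ = 32, D₂ = 32
river cycle of f (length 2): (1, 4, -4), (-4, 4, 1)
river cycle of g (length 2): (-4, 4, 1), (1, 4, -4)
cycles coincide ⇒ equivalent

yes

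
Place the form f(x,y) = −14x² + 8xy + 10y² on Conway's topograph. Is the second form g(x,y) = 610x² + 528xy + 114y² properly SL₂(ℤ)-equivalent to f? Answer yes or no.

D₁ = 624, D₂ = 624
river cycle of f (length 6): (10, 12, -12), (-12, 12, 10), (10, 8, -14), (-14, 20, 4), (4, 20, -14), (-14, 8, 10)
river cycle of g (length 6): (10, 12, -12), (-12, 12, 10), (10, 8, -14), (-14, 20, 4), (4, 20, -14), (-14, 8, 10)
cycles coincide ⇒ equivalent

yes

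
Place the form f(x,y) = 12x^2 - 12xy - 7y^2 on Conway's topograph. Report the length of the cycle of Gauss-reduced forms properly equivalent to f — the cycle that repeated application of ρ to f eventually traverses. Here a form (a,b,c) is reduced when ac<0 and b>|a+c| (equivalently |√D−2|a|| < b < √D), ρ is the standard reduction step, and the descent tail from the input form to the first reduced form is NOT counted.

D = 480, ⌊√D⌋ = 21
descent: ρ → (-7,12,12)  [lands on river]
river: ρ → (12,12,-7)
river: ρ → (-7,16,8)
river: ρ → (8,16,-7)
ρ-cycle length = 4 (tail of 1 descent step not counted)

4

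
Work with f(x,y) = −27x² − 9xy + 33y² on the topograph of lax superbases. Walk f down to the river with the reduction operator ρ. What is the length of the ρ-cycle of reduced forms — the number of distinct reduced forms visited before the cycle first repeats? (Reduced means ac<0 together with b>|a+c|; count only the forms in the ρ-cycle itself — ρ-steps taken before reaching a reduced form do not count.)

D = 3645, ⌊√D⌋ = 60
descent: ρ → (33,9,-27)  [lands on river]
river: ρ → (-27,45,15)
river: ρ → (15,45,-27)
river: ρ → (-27,9,33)
river: ρ → (33,57,-3)
river: ρ → (-3,57,33)
ρ-cycle length = 6 (tail of 1 descent step not counted)

6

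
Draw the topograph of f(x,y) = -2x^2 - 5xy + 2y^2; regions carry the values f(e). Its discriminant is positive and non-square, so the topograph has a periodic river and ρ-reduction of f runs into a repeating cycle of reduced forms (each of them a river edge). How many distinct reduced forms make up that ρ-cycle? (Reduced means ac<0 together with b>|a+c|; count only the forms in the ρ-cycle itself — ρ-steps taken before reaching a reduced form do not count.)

D = 41, ⌊√D⌋ = 6
descent: ρ → (2,5,-2)  [lands on river]
river: ρ → (-2,3,4)
river: ρ → (4,5,-1)
river: ρ → (-1,5,4)
river: ρ → (4,3,-2)
river: ρ → (-2,5,2)
river: ρ → (2,3,-4)
river: ρ → (-4,5,1)
river: ρ → (1,5,-4)
river: ρ → (-4,3,2)
ρ-cycle length = 10 (tail of 1 descent step not counted)

10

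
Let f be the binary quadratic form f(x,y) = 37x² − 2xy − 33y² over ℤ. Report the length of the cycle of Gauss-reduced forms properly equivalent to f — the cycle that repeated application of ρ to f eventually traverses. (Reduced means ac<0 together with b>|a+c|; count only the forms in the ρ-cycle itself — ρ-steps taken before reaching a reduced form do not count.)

D = 4888, ⌊√D⌋ = 69
descent: ρ → (-33,68,2)  [lands on river]
river: ρ → (2,68,-33)
river: ρ → (-33,64,6)
river: ρ → (6,68,-11)
river: ρ → (-11,64,18)
river: ρ → (18,44,-41)
river: ρ → (-41,38,21)
river: ρ → (21,46,-33)
river: ρ → (-33,20,34)
river: ρ → (34,48,-19)
river: ρ → (-19,66,7)
river: ρ → (7,60,-46)
river: ρ → (-46,32,21)
river: ρ → (21,52,-26)
river: ρ → (-26,52,21)
river: ρ → (21,32,-46)
river: ρ → (-46,60,7)
river: ρ → (7,66,-19)
river: ρ → (-19,48,34)
river: ρ → (34,20,-33)
river: ρ → (-33,46,21)
river: ρ → (21,38,-41)
river: ρ → (-41,44,18)
river: ρ → (18,64,-11)
river: ρ → (-11,68,6)
river: ρ → (6,64,-33)
ρ-cycle length = 26 (tail of 1 descent step not counted)

26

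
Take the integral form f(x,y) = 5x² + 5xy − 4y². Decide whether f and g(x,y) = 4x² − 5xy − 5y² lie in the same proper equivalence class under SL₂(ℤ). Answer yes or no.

D₁ = 105, D₂ = 105
river cycle of f (length 6): (-4, 3, 6), (6, 9, -1), (-1, 9, 6), (6, 3, -4), (-4, 5, 5), (5, 5, -4)
river cycle of g (length 6): (-5, 5, 4), (4, 3, -6), (-6, 9, 1), (1, 9, -6), (-6, 3, 4), (4, 5, -5)
cycles differ ⇒ inequivalent

no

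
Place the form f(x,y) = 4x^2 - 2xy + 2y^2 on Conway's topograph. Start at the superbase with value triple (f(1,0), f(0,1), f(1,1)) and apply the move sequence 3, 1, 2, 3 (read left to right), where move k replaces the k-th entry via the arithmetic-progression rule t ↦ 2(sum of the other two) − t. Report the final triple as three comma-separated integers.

start (4,2,4) = (f(1,0),f(0,1),f(1,1))
replace slot 3: 2·(4+2) − 4 = 8 → (4,2,8)
replace slot 1: 2·(2+8) − 4 = 16 → (16,2,8)
replace slot 2: 2·(16+8) − 2 = 46 → (16,46,8)
replace slot 3: 2·(16+46) − 8 = 116 → (16,46,116)

16,46,116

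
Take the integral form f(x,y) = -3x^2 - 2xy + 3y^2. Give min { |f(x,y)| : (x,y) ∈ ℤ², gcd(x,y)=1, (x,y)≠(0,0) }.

descent: ρ → (3,2,-3)  [lands on river]
river: ρ → (-3,4,2)
river: ρ → (2,4,-3)
river: ρ → (-3,2,3)
river: ρ → (3,4,-2)
river: ρ → (-2,4,3)
closes: descent 1, river 6
min |a| on river = 2

2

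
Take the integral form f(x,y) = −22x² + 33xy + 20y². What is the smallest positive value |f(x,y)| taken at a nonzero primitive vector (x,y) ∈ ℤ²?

river: ρ → (20,47,-8)
river: ρ → (-8,49,14)
river: ρ → (14,35,-29)
river: ρ → (-29,23,20)
river: ρ → (20,17,-32)
river: ρ → (-32,47,5)
river: ρ → (5,53,-2)
river: ρ → (-2,51,31)
river: ρ → (31,11,-22)
river: ρ → (-22,33,20)
closes: descent 0, river 10
min |a| on river = 2

2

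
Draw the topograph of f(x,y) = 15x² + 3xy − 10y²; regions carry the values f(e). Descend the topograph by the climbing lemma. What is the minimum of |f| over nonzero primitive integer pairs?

descent: ρ → (-10,17,8)  [lands on river]
river: ρ → (8,15,-12)
river: ρ → (-12,9,11)
river: ρ → (11,13,-10)
river: ρ → (-10,7,14)
river: ρ → (14,21,-3)
river: ρ → (-3,21,14)
river: ρ → (14,7,-10)
river: ρ → (-10,13,11)
river: ρ → (11,9,-12)
river: ρ → (-12,15,8)
river: ρ → (8,17,-10)
river: ρ → (-10,23,2)
river: ρ → (2,21,-21)
river: ρ → (-21,21,2)
river: ρ → (2,23,-10)
closes: descent 1, river 16
min |a| on river = 2

2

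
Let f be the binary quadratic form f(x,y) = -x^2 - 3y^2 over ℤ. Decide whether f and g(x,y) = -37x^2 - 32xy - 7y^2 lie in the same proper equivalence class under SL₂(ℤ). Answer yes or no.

D₁ = -12, D₂ = -12
f is negative-definite; reduce −f:
−f: reduced (well bottom): (1,0,3) with a≤c, −a<b≤a
flip sign back: reduced form of f is (-1,0,-3)
g is negative-definite; reduce −g:
−g: flip: (37,32,7)→(7,-32,37)
−g: translate: b→-4 (≡-32 mod 14), so (7,-32,37)→(7,-4,1)
−g: flip: (7,-4,1)→(1,4,7)
−g: translate: b→0 (≡4 mod 2), so (1,4,7)→(1,0,3)
−g: reduced (well bottom): (1,0,3) with a≤c, −a<b≤a
flip sign back: reduced form of g is (-1,0,-3)
reduced forms (-1, 0, -3) vs (-1, 0, -3) ⇒ equivalent

yes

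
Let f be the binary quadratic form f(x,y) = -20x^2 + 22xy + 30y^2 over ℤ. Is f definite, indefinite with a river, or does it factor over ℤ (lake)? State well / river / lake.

D = b²−4ac = 22² − 4·(-20)·30 = 2884
D > 0 non-square ⇒ indefinite ⇒ periodic river

river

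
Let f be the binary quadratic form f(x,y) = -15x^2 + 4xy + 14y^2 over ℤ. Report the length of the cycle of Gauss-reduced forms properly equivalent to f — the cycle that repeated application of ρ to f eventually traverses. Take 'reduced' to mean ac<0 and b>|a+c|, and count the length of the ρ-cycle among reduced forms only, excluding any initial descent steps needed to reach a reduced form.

D = 856, ⌊√D⌋ = 29
river: ρ → (14,24,-5)
river: ρ → (-5,26,9)
river: ρ → (9,28,-2)
river: ρ → (-2,28,9)
river: ρ → (9,26,-5)
river: ρ → (-5,24,14)
river: ρ → (14,4,-15)
river: ρ → (-15,26,3)
river: ρ → (3,28,-6)
river: ρ → (-6,20,19)
river: ρ → (19,18,-7)
river: ρ → (-7,24,10)
river: ρ → (10,16,-15)
river: ρ → (-15,14,11)
river: ρ → (11,8,-18)
river: ρ → (-18,28,1)
river: ρ → (1,28,-18)
river: ρ → (-18,8,11)
river: ρ → (11,14,-15)
river: ρ → (-15,16,10)
river: ρ → (10,24,-7)
river: ρ → (-7,18,19)
river: ρ → (19,20,-6)
river: ρ → (-6,28,3)
river: ρ → (3,26,-15)
river: ρ → (-15,4,14)
ρ-cycle length = 26 (tail of 0 descent steps not counted)

26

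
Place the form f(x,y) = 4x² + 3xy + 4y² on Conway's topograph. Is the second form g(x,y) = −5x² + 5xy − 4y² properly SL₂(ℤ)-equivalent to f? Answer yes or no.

D₁ = -55, D₂ = -55
f: reduced (well bottom): (4,3,4) with a≤c, −a<b≤a
g is negative-definite; reduce −g:
−g: translate: b→5 (≡-5 mod 10), so (5,-5,4)→(5,5,4)
−g: flip: (5,5,4)→(4,-5,5)
−g: translate: b→3 (≡-5 mod 8), so (4,-5,5)→(4,3,4)
−g: reduced (well bottom): (4,3,4) with a≤c, −a<b≤a
flip sign back: reduced form of g is (-4,-3,-4)
reduced forms (4, 3, 4) vs (-4, -3, -4) ⇒ inequivalent

no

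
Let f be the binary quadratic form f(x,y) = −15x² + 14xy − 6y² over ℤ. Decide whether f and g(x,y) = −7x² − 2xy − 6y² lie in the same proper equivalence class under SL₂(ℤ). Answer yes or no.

D₁ = -164, D₂ = -164
f is negative-definite; reduce −f:
−f: flip: (15,-14,6)→(6,14,15)
−f: translate: b→2 (≡14 mod 12), so (6,14,15)→(6,2,7)
−f: reduced (well bottom): (6,2,7) with a≤c, −a<b≤a
flip sign back: reduced form of f is (-6,-2,-7)
g is negative-definite; reduce −g:
−g: flip: (7,2,6)→(6,-2,7)
−g: reduced (well bottom): (6,-2,7) with a≤c, −a<b≤a
flip sign back: reduced form of g is (-6,2,-7)
reduced forms (-6, -2, -7) vs (-6, 2, -7) ⇒ inequivalent

no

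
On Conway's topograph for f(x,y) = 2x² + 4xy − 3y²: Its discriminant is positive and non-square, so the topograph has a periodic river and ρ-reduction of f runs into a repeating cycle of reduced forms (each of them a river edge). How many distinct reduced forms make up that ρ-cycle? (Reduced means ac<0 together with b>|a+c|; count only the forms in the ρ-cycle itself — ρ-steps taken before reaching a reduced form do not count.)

D = 40, ⌊√D⌋ = 6
river: ρ → (-3,2,3)
river: ρ → (3,4,-2)
river: ρ → (-2,4,3)
river: ρ → (3,2,-3)
river: ρ → (-3,4,2)
river: ρ → (2,4,-3)
ρ-cycle length = 6 (tail of 0 descent steps not counted)

6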